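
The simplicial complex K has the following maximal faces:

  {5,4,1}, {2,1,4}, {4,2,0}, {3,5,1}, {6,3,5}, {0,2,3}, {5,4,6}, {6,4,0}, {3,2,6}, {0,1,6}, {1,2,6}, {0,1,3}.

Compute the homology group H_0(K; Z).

H_0 = Z.

Take the total order 0 < 1 < 2 < 3 < 4 < 5 < 6 on the vertex set. Then K (dimension 2) consists of the simplices:

  0-simplices (7): [0], [1], [2], [3], [4], [5], [6]
  1-simplices (18): [0,1], [0,2], [0,3], [0,4], [0,6], [1,2], [1,3], [1,4], [1,5], [1,6], [2,3], [2,4], [2,6], [3,5], [3,6], [4,5], [4,6], [5,6]
  2-simplices (12): [0,1,3], [0,1,6], [0,2,3], [0,2,4], [0,4,6], [1,2,4], [1,2,6], [1,3,5], [1,4,5], [2,3,6], [3,5,6], [4,5,6]

so the chain groups are C_0 ≅ Z^7, C_1 ≅ Z^18, C_2 ≅ Z^12.

Boundary ∂_1: C_1 → C_0 is given by ∂[p,q] = [q] − [p].
The resulting 7×18 matrix has rank 6, and its Smith normal form has invariant factors (1,1,1,1,1,1).

Boundary ∂_2: C_2 → C_1 acts by ∂[p,q,r] = [q,r] − [p,r] + [p,q]. For instance
  ∂[2,3,6] = [3,6] − [2,6] + [2,3],
  ∂[4,5,6] = [5,6] − [4,6] + [4,5].
This gives a 18×12 integer matrix of rank 12; reducing to Smith normal form yields diagonal entries (1,1,1,1,1,1,1,1,1,1,1,2).

Reading off H_k = ker ∂_k / im ∂_{k+1}:

  H_0: rank C_0 − rank ∂_1 = 7 − 6 = 1, and the invariant factors of ∂_1 are all 1, so H_0 ≅ Z.

(K is a triangulation of the real projective plane RP^2.)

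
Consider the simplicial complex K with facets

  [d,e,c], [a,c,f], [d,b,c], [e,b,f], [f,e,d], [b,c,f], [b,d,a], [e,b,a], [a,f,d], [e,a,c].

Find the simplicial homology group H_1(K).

Take the total order a < b < c < d < e < f on the vertex set. Then K (dimension 2) consists of the simplices:

  0-simplices (6): a, b, c, d, e, f
  1-simplices (15): ab, ac, ad, ae, af, bc, bd, be, bf, cd, ce, cf, de, df, ef
  2-simplices (10): abd, abe, ace, acf, adf, bcd, bcf, bef, cde, def

so the chain groups are C_0 ≅ Z^6, C_1 ≅ Z^15, C_2 ≅ Z^10.

The boundary map ∂_1: C_1 → C_0 maps an edge to its endpoints' difference, ∂[p,q] = q − p. For instance
  ∂ce = e − c.
The resulting 6×15 matrix has rank 5, and its Smith normal form has invariant factors (1,1,1,1,1).

The boundary map ∂_2: C_2 → C_1 acts by ∂[p,q,r] = [q,r] − [p,r] + [p,q]. For instance
  ∂adf = df − af + ad,
  ∂acf = cf − af + ac.
As a 15×10 matrix over Z this has rank 10, with invariant factors (1,1,1,1,1,1,1,1,1,2).

Now H_k = ker ∂_k / im ∂_{k+1}, so:

  H_1: rank ker ∂_1 − rank ∂_2 = (15 − 5) − 10 = 0, and ∂_2 has invariant factor 2 > 1, so H_1 ≅ Z_2.

(K is a triangulation of the real projective plane RP^2.)

H_1 = Z_2.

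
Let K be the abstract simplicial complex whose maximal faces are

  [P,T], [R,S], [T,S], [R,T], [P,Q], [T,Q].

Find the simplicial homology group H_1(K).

We work with the vertex ordering P < Q < R < S < T. The simplices of K, each written with vertices in increasing order, are:

  0-simplices (5): P, Q, R, S, T
  1-simplices (6): PQ, PT, QT, RS, RT, ST

so the chain groups are C_0 ≅ Z^5, C_1 ≅ Z^6.

Boundary ∂_1: C_1 → C_0 is given by ∂[p,q] = [q] − [p]. For instance
  ∂PQ = Q − P.
The resulting 5×6 matrix has rank 4, and its Smith normal form has invariant factors (1,1,1,1).

Computing H_k = (kernel of ∂_k) / (image of ∂_{k+1}):

  H_1: rank ker ∂_1 − rank ∂_2 = (6 − 4) − 0 = 2, and there is no ∂_2, so H_1 = Z^2.

H_1 = Z^2.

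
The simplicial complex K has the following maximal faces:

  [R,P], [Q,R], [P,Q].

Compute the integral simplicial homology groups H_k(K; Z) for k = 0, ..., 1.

Fix the vertex order P < Q < R and write every simplex with vertices in increasing order. Then dim K = 1 and the simplices of K are:

  0-simplices (3): P, Q, R
  1-simplices (3): PQ, PR, QR

so the chain groups are C_0 ≅ Z^3, C_1 ≅ Z^3.

Boundary ∂_1: C_1 → C_0 is given by ∂[p,q] = [q] − [p].
This gives a 3×3 integer matrix of rank 2; reducing to Smith normal form yields diagonal entries (1,1).

Reading off H_k = ker ∂_k / im ∂_{k+1}:

  H_0: rank C_0 − rank ∂_1 = 3 − 2 = 1, and the invariant factors of ∂_1 are all 1, so H_0 ≅ Z.
  H_1: rank ker ∂_1 − rank ∂_2 = (3 − 2) − 0 = 1, and there is no ∂_2, so H_1 ≅ Z.

(K is a triangulation of the circle S^1.)

H_0 = Z,  H_1 = Z.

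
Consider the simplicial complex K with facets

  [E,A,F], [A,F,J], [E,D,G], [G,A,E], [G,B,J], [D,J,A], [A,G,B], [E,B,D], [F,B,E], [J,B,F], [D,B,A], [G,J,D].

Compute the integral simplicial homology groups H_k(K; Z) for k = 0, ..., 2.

H_0 = Z,  H_1 = Z_2,  H_2 = 0.

We work with the vertex ordering A < B < D < E < F < G < J. The simplices of K, each written with vertices in increasing order, are:

  0-simplices (7): A, B, D, E, F, G, J
  1-simplices (18): AB, AD, AE, AF, AG, AJ, BD, BE, BF, BG, BJ, DE, DG, DJ, EF, EG, FJ, GJ
  2-simplices (12): ABD, ABG, ADJ, AEF, AEG, AFJ, BDE, BEF, BFJ, BGJ, DEG, DGJ

so the chain groups are C_0 ≅ Z^7, C_1 ≅ Z^18, C_2 ≅ Z^12.

Boundary ∂_1: C_1 → C_0 is given by ∂[p,q] = [q] − [p].
The resulting 7×18 matrix has rank 6, and its Smith normal form has invariant factors (1,1,1,1,1,1).

Boundary ∂_2: C_2 → C_1 maps a triangle to the signed sum of its edges. For instance
  ∂AEG = EG − AG + AE,
  ∂ADJ = DJ − AJ + AD.
This gives a 18×12 integer matrix of rank 12; reducing to Smith normal form yields diagonal entries (1,1,1,1,1,1,1,1,1,1,1,2).

Now H_k = ker ∂_k / im ∂_{k+1}, so:

  H_0: rank C_0 − rank ∂_1 = 7 − 6 = 1, and the invariant factors of ∂_1 are all 1, so H_0 ≅ Z.
  H_1: rank ker ∂_1 − rank ∂_2 = (18 − 6) − 12 = 0, and ∂_2 has invariant factor 2 > 1, so H_1 ≅ Z_2.
  H_2: rank ker ∂_2 − rank ∂_3 = (12 − 12) − 0 = 0, and there is no ∂_3, so H_2 ≅ 0.

As a check, the Euler characteristic is 7 − 18 + 12 = 1, which agrees with 1 − 0 + 0 = 1.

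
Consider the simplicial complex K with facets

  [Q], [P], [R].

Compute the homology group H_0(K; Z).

H_0 ≅ Z^3.

Take the total order P < Q < R on the vertex set. Then K (dimension 0) consists of the simplices:

  0-simplices (3): P, Q, R

Hence C_0 ≅ Z^3.

Computing H_k = (kernel of ∂_k) / (image of ∂_{k+1}):

  H_0: rank C_0 − rank ∂_1 = 3 − 0 = 3, and there is no ∂_1, so H_0 ≅ Z^3.

(K is a triangulation of a set of 3 points.)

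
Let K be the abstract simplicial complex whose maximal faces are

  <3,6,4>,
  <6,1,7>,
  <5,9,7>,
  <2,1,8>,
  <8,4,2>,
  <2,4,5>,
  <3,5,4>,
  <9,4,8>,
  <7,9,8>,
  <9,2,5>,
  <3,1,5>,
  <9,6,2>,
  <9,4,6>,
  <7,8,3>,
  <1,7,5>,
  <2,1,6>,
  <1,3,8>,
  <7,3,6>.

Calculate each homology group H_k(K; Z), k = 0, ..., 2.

Fix the vertex order 1 < 2 < 3 < 4 < 5 < 6 < 7 < 8 < 9 and write every simplex with vertices in increasing order. Then dim K = 2 and the simplices of K are:

  0-simplices (9): [1], [2], [3], [4], [5], [6], [7], [8], [9]
  1-simplices (27): (27 of them)
  2-simplices (18): [1,2,6], [1,2,8], [1,3,5], [1,3,8], [1,5,7], [1,6,7], [2,4,5], [2,4,8], [2,5,9], [2,6,9], [3,4,5], [3,4,6], [3,6,7], [3,7,8], [4,6,9], [4,8,9], [5,7,9], [7,8,9]

giving chain groups C_0 ≅ Z^9, C_1 ≅ Z^27, C_2 ≅ Z^18.

The boundary map ∂_1: C_1 → C_0 maps an edge to its endpoints' difference, ∂[p,q] = q − p. For instance
  ∂[7,9] = [9] − [7].
This gives a 9×27 integer matrix of rank 8; reducing to Smith normal form yields diagonal entries (1,1,1,1,1,1,1,1).

Boundary ∂_2: C_2 → C_1 sends each 2-simplex [p,q,r] to [q,r] − [p,r] + [p,q]. For instance
  ∂[1,2,6] = [2,6] − [1,6] + [1,2],
  ∂[1,2,8] = [2,8] − [1,8] + [1,2].
The resulting 27×18 matrix has rank 18, and its Smith normal form has invariant factors (1,1,1,1,1,1,1,1,1,1,1,1,1,1,1,1,1,2).

Reading off H_k = ker ∂_k / im ∂_{k+1}:

  H_0: rank C_0 − rank ∂_1 = 9 − 8 = 1, and the invariant factors of ∂_1 are all 1, so H_0 = Z.
  H_1: rank ker ∂_1 − rank ∂_2 = (27 − 8) − 18 = 1, and ∂_2 has invariant factor 2 > 1, so H_1 = Z ⊕ Z/2.
  H_2: rank ker ∂_2 − rank ∂_3 = (18 − 18) − 0 = 0, and there is no ∂_3, so H_2 = 0.

(K is a triangulation of the Klein bottle.)

H_0 ≅ Z,  H_1 ≅ Z ⊕ Z/2,  H_2 = 0.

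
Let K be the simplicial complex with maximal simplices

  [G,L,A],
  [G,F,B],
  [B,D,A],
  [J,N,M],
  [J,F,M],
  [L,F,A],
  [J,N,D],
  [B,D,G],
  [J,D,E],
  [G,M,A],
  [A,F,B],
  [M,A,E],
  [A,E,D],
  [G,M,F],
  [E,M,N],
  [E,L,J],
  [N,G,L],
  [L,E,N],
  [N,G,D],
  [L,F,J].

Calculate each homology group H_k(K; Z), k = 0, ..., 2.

K has 10 vertices, 30 edges, 20 triangles.
rank ∂_0 = 0, rank ∂_1 = 9 ⇒ b_0 = 10 − 0 − 9 = 1; all invariant factors of ∂_1 are 1 so no torsion. So H_0 = Z.
rank ∂_1 = 9, rank ∂_2 = 20 ⇒ b_1 = 30 − 9 − 20 = 1; ∂_2 has invariant factor(s) [2] giving torsion. So H_1 = Z ⊕ Z/2.
rank ∂_2 = 20, rank ∂_3 = 0 ⇒ b_2 = 20 − 20 − 0 = 0. So H_2 = 0.

H_0 = Z,  H_1 = Z ⊕ Z/2,  H_2 = 0.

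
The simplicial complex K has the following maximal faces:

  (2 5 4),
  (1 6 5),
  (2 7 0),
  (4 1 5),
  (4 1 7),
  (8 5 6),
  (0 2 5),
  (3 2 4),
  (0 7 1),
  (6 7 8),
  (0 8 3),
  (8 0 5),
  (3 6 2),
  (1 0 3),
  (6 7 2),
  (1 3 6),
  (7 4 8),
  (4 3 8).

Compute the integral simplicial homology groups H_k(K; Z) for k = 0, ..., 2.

H_0 = Z,  H_1 = Z^2,  H_2 = Z.

K has 9 vertices, 27 edges, 18 triangles.
rank ∂_0 = 0, rank ∂_1 = 8 ⇒ b_0 = 9 − 0 − 8 = 1; all invariant factors of ∂_1 are 1 so no torsion. So H_0 ≅ Z.
rank ∂_1 = 8, rank ∂_2 = 17 ⇒ b_1 = 27 − 8 − 17 = 2; all invariant factors of ∂_2 are 1 so no torsion. So H_1 ≅ Z^2.
rank ∂_2 = 17, rank ∂_3 = 0 ⇒ b_2 = 18 − 17 − 0 = 1. So H_2 ≅ Z.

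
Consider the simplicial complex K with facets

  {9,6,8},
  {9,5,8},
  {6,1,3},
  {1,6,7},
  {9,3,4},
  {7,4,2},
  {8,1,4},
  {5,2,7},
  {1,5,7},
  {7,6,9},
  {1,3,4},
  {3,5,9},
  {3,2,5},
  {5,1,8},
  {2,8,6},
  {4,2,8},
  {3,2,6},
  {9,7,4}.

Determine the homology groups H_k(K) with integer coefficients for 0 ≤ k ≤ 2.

H_0 ≅ Z,  H_1 ≅ Z^2,  H_2 ≅ Z.

Fix the vertex order 1 < 2 < 3 < 4 < 5 < 6 < 7 < 8 < 9 and write every simplex with vertices in increasing order. Then dim K = 2 and the simplices of K are:

  0-simplices (9): [1], [2], [3], [4], [5], [6], [7], [8], [9]
  1-simplices (27): (27 of them)
  2-simplices (18): [1,3,4], [1,3,6], [1,4,8], [1,5,7], [1,5,8], [1,6,7], [2,3,5], [2,3,6], [2,4,7], [2,4,8], [2,5,7], [2,6,8], [3,4,9], [3,5,9], [4,7,9], [5,8,9], [6,7,9], [6,8,9]

so the chain groups are C_0 ≅ Z^9, C_1 ≅ Z^27, C_2 ≅ Z^18.

The boundary map ∂_1: C_1 → C_0 maps an edge to its endpoints' difference, ∂[p,q] = q − p.
This gives a 9×27 integer matrix of rank 8; reducing to Smith normal form yields diagonal entries (1,1,1,1,1,1,1,1).

Boundary ∂_2: C_2 → C_1 acts by ∂[p,q,r] = [q,r] − [p,r] + [p,q]. For instance
  ∂[2,4,8] = [4,8] − [2,8] + [2,4],
  ∂[1,6,7] = [6,7] − [1,7] + [1,6].
The 27×18 boundary matrix has rank 17 and Smith normal form diag(1,1,1,1,1,1,1,1,1,1,1,1,1,1,1,1,1).

Now H_k = ker ∂_k / im ∂_{k+1}, so:

  H_0: rank C_0 − rank ∂_1 = 9 − 8 = 1, and the invariant factors of ∂_1 are all 1, so H_0 = Z.
  H_1: rank ker ∂_1 − rank ∂_2 = (27 − 8) − 17 = 2, and the invariant factors of ∂_2 are all 1, so H_1 = Z^2.
  H_2: rank ker ∂_2 − rank ∂_3 = (18 − 17) − 0 = 1, and there is no ∂_3, so H_2 = Z.

As a check, the Euler characteristic is 9 − 27 + 18 = 0, which agrees with 1 − 2 + 1 = 0.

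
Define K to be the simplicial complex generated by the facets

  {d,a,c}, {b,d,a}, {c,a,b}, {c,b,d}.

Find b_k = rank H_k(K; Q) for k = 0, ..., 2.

b_0 = 1, b_1 = 0, b_2 = 1.

Order the vertices as a < b < c < d. Listing each simplex with vertices in this order, K has dimension 2 with simplices:

  0-simplices (4): a, b, c, d
  1-simplices (6): ab, ac, ad, bc, bd, cd
  2-simplices (4): abc, abd, acd, bcd

Hence C_0 ≅ Z^4, C_1 ≅ Z^6, C_2 ≅ Z^4.

The boundary map ∂_1: C_1 → C_0 sends each edge [p,q] (with p < q) to q − p. For instance
  ∂cd = d − c.
The 4×6 boundary matrix has rank 3 and Smith normal form diag(1,1,1).

The boundary map ∂_2: C_2 → C_1 acts by ∂[p,q,r] = [q,r] − [p,r] + [p,q]. For instance
  ∂abc = bc − ac + ab,
  ∂acd = cd − ad + ac.
The 6×4 boundary matrix has rank 3 and Smith normal form diag(1,1,1).

Computing H_k = (kernel of ∂_k) / (image of ∂_{k+1}):

  H_0: rank C_0 − rank ∂_1 = 4 − 3 = 1, and the invariant factors of ∂_1 are all 1, so H_0 = Z.
  H_1: rank ker ∂_1 − rank ∂_2 = (6 − 3) − 3 = 0, and the invariant factors of ∂_2 are all 1, so H_1 = 0.
  H_2: rank ker ∂_2 − rank ∂_3 = (4 − 3) − 0 = 1, and there is no ∂_3, so H_2 = Z.

As a check, the Euler characteristic is 4 − 6 + 4 = 2, which agrees with 1 − 0 + 1 = 2.

Hence the Betti numbers are b_0 = 1, b_1 = 0, b_2 = 1.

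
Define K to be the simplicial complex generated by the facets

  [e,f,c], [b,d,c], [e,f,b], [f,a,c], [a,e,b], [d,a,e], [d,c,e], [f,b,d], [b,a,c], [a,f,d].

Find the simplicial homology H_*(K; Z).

Fix the vertex order a < b < c < d < e < f and write every simplex with vertices in increasing order. Then dim K = 2 and the simplices of K are:

  0-simplices (6): a, b, c, d, e, f
  1-simplices (15): ab, ac, ad, ae, af, bc, bd, be, bf, cd, ce, cf, de, df, ef
  2-simplices (10): abc, abe, acf, ade, adf, bcd, bdf, bef, cde, cef

so the chain groups are C_0 ≅ Z^6, C_1 ≅ Z^15, C_2 ≅ Z^10.

The boundary map ∂_1: C_1 → C_0 is given by ∂[p,q] = [q] − [p]. For instance
  ∂ef = f − e.
The resulting 6×15 matrix has rank 5, and its Smith normal form has invariant factors (1,1,1,1,1).

∂_2: C_2 → C_1 sends each 2-simplex [p,q,r] to [q,r] − [p,r] + [p,q]. For instance
  ∂cde = de − ce + cd,
  ∂ade = de − ae + ad.
The resulting 15×10 matrix has rank 10, and its Smith normal form has invariant factors (1,1,1,1,1,1,1,1,1,2).

Reading off H_k = ker ∂_k / im ∂_{k+1}:

  H_0: rank C_0 − rank ∂_1 = 6 − 5 = 1, and the invariant factors of ∂_1 are all 1, so H_0 ≅ Z.
  H_1: rank ker ∂_1 − rank ∂_2 = (15 − 5) − 10 = 0, and ∂_2 has invariant factor 2 > 1, so H_1 ≅ Z_2.
  H_2: rank ker ∂_2 − rank ∂_3 = (10 − 10) − 0 = 0, and there is no ∂_3, so H_2 ≅ 0.

H_0 ≅ Z,  H_1 ≅ Z_2,  H_2 = 0.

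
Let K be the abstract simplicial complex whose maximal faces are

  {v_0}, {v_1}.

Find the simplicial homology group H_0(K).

Fix the vertex order v_0 < v_1 and write every simplex with vertices in increasing order. Then dim K = 0 and the simplices of K are:

  0-simplices (2): [v_0], [v_1]

giving chain groups C_0 ≅ Z^2.

From H_k ≅ ker(∂_k) / im(∂_{k+1}) we obtain:

  H_0: rank C_0 − rank ∂_1 = 2 − 0 = 2, and there is no ∂_1, so H_0 ≅ Z^2.

H_0 ≅ Z^2.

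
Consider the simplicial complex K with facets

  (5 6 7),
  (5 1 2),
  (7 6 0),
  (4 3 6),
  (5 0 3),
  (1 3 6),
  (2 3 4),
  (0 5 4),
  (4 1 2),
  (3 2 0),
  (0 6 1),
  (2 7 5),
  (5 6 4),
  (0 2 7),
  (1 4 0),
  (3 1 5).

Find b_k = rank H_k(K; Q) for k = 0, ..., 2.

b_0 = 1, b_1 = 2, b_2 = 1.

Take the total order 0 < 1 < 2 < 3 < 4 < 5 < 6 < 7 on the vertex set. Then K (dimension 2) consists of the simplices:

  0-simplices (8): [0], [1], [2], [3], [4], [5], [6], [7]
  1-simplices (24): (24 of them)
  2-simplices (16): [0,1,4], [0,1,6], [0,2,3], [0,2,7], [0,3,5], [0,4,5], [0,6,7], [1,2,4], [1,2,5], [1,3,5], [1,3,6], [2,3,4], [2,5,7], [3,4,6], [4,5,6], [5,6,7]

so the chain groups are C_0 ≅ Z^8, C_1 ≅ Z^24, C_2 ≅ Z^16.

The boundary map ∂_1: C_1 → C_0 maps an edge to its endpoints' difference, ∂[p,q] = q − p. For instance
  ∂[1,6] = [6] − [1].
This gives a 8×24 integer matrix of rank 7; reducing to Smith normal form yields diagonal entries (1,1,1,1,1,1,1).

The boundary map ∂_2: C_2 → C_1 maps a triangle to the signed sum of its edges. For instance
  ∂[1,2,4] = [2,4] − [1,4] + [1,2],
  ∂[3,4,6] = [4,6] − [3,6] + [3,4].
This gives a 24×16 integer matrix of rank 15; reducing to Smith normal form yields diagonal entries (1,1,1,1,1,1,1,1,1,1,1,1,1,1,1).

Computing H_k = (kernel of ∂_k) / (image of ∂_{k+1}):

  H_0: rank C_0 − rank ∂_1 = 8 − 7 = 1, and the invariant factors of ∂_1 are all 1, so H_0 = Z.
  H_1: rank ker ∂_1 − rank ∂_2 = (24 − 7) − 15 = 2, and the invariant factors of ∂_2 are all 1, so H_1 = Z^2.
  H_2: rank ker ∂_2 − rank ∂_3 = (16 − 15) − 0 = 1, and there is no ∂_3, so H_2 = Z.

As a check, the Euler characteristic is 8 − 24 + 16 = 0, which agrees with 1 − 2 + 1 = 0.
(K is a triangulation of the torus T^2.)

Hence the Betti numbers are b_0 = 1, b_1 = 2, b_2 = 1.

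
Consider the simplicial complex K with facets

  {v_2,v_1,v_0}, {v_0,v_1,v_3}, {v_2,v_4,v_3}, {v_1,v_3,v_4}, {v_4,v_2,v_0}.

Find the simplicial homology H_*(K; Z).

Order the vertices as v_0 < v_1 < v_2 < v_3 < v_4. Listing each simplex with vertices in this order, K has dimension 2 with simplices:

  0-simplices (5): [v_0], [v_1], [v_2], [v_3], [v_4]
  1-simplices (10): [v_0,v_1], [v_0,v_2], [v_0,v_3], [v_0,v_4], [v_1,v_2], [v_1,v_3], [v_1,v_4], [v_2,v_3], [v_2,v_4], [v_3,v_4]
  2-simplices (5): [v_0,v_1,v_2], [v_0,v_1,v_3], [v_0,v_2,v_4], [v_1,v_3,v_4], [v_2,v_3,v_4]

so the chain groups are C_0 ≅ Z^5, C_1 ≅ Z^10, C_2 ≅ Z^5.

The boundary map ∂_1: C_1 → C_0 sends each edge [p,q] (with p < q) to q − p. For instance
  ∂[v_1,v_4] = [v_4] − [v_1].
This gives a 5×10 integer matrix of rank 4; reducing to Smith normal form yields diagonal entries (1,1,1,1).

The boundary map ∂_2: C_2 → C_1 maps a triangle to the signed sum of its edges. For instance
  ∂[v_0,v_2,v_4] = [v_2,v_4] − [v_0,v_4] + [v_0,v_2],
  ∂[v_0,v_1,v_3] = [v_1,v_3] − [v_0,v_3] + [v_0,v_1].
As a 10×5 matrix over Z this has rank 5, with invariant factors (1,1,1,1,1).

From H_k ≅ ker(∂_k) / im(∂_{k+1}) we obtain:

  H_0: rank C_0 − rank ∂_1 = 5 − 4 = 1, and the invariant factors of ∂_1 are all 1, so H_0 ≅ Z.
  H_1: rank ker ∂_1 − rank ∂_2 = (10 − 4) − 5 = 1, and the invariant factors of ∂_2 are all 1, so H_1 ≅ Z.
  H_2: rank ker ∂_2 − rank ∂_3 = (5 − 5) − 0 = 0, and there is no ∂_3, so H_2 ≅ 0.

H_0 = Z,  H_1 = Z,  H_2 = 0.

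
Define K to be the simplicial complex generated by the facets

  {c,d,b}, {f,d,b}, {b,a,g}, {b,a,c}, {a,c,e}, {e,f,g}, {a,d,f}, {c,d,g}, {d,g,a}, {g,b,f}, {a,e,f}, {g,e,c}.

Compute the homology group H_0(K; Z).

H_0 = Z.

Take the total order a < b < c < d < e < f < g on the vertex set. Then K (dimension 2) consists of the simplices:

  0-simplices (7): a, b, c, d, e, f, g
  1-simplices (18): ab, ac, ad, ae, af, ag, bc, bd, bf, bg, cd, ce, cg, df, dg, ef, eg, fg
  2-simplices (12): abc, abg, ace, adf, adg, aef, bcd, bdf, bfg, cdg, ceg, efg

Hence C_0 ≅ Z^7, C_1 ≅ Z^18, C_2 ≅ Z^12.

The boundary map ∂_1: C_1 → C_0 sends each edge [p,q] (with p < q) to q − p.
This gives a 7×18 integer matrix of rank 6; reducing to Smith normal form yields diagonal entries (1,1,1,1,1,1).

Boundary ∂_2: C_2 → C_1 acts by ∂[p,q,r] = [q,r] − [p,r] + [p,q]. For instance
  ∂bcd = cd − bd + bc,
  ∂adf = df − af + ad.
The resulting 18×12 matrix has rank 12, and its Smith normal form has invariant factors (1,1,1,1,1,1,1,1,1,1,1,2).

Now H_k = ker ∂_k / im ∂_{k+1}, so:

  H_0: rank C_0 − rank ∂_1 = 7 − 6 = 1, and the invariant factors of ∂_1 are all 1, so H_0 = Z.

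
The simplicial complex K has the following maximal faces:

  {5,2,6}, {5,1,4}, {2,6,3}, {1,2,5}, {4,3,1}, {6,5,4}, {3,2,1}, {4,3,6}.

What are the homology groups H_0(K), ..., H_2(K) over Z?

H_0 ≅ Z,  H_1 = 0,  H_2 ≅ Z.

We work with the vertex ordering 1 < 2 < 3 < 4 < 5 < 6. The simplices of K, each written with vertices in increasing order, are:

  0-simplices (6): [1], [2], [3], [4], [5], [6]
  1-simplices (12): [1,2], [1,3], [1,4], [1,5], [2,3], [2,5], [2,6], [3,4], [3,6], [4,5], [4,6], [5,6]
  2-simplices (8): [1,2,3], [1,2,5], [1,3,4], [1,4,5], [2,3,6], [2,5,6], [3,4,6], [4,5,6]

giving chain groups C_0 ≅ Z^6, C_1 ≅ Z^12, C_2 ≅ Z^8.

∂_1: C_1 → C_0 maps an edge to its endpoints' difference, ∂[p,q] = q − p. For instance
  ∂[2,3] = [3] − [2].
The resulting 6×12 matrix has rank 5, and its Smith normal form has invariant factors (1,1,1,1,1).

The boundary map ∂_2: C_2 → C_1 acts by ∂[p,q,r] = [q,r] − [p,r] + [p,q]. For instance
  ∂[4,5,6] = [5,6] − [4,6] + [4,5],
  ∂[1,2,5] = [2,5] − [1,5] + [1,2].
This gives a 12×8 integer matrix of rank 7; reducing to Smith normal form yields diagonal entries (1,1,1,1,1,1,1).

Now H_k = ker ∂_k / im ∂_{k+1}, so:

  H_0: rank C_0 − rank ∂_1 = 6 − 5 = 1, and the invariant factors of ∂_1 are all 1, so H_0 = Z.
  H_1: rank ker ∂_1 − rank ∂_2 = (12 − 5) − 7 = 0, and the invariant factors of ∂_2 are all 1, so H_1 = 0.
  H_2: rank ker ∂_2 − rank ∂_3 = (8 − 7) − 0 = 1, and there is no ∂_3, so H_2 = Z.

As a check, the Euler characteristic is 6 − 12 + 8 = 2, which agrees with 1 − 0 + 1 = 2.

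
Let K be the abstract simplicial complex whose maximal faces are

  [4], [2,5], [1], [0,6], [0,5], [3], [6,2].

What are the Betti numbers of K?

Take the total order 0 < 1 < 2 < 3 < 4 < 5 < 6 on the vertex set. Then K (dimension 1) consists of the simplices:

  0-simplices (7): [0], [1], [2], [3], [4], [5], [6]
  1-simplices (4): [0,5], [0,6], [2,5], [2,6]

so the chain groups are C_0 ≅ Z^7, C_1 ≅ Z^4.

The boundary map ∂_1: C_1 → C_0 sends each edge [p,q] (with p < q) to q − p. For instance
  ∂[0,5] = [5] − [0].
As a 7×4 matrix over Z this has rank 3, with invariant factors (1,1,1).

Now H_k = ker ∂_k / im ∂_{k+1}, so:

  H_0: rank C_0 − rank ∂_1 = 7 − 3 = 4, and the invariant factors of ∂_1 are all 1, so H_0 = Z^4.
  H_1: rank ker ∂_1 − rank ∂_2 = (4 − 3) − 0 = 1, and there is no ∂_2, so H_1 = Z.

Hence the Betti numbers are b_0 = 4, b_1 = 1.

b_0 = 4, b_1 = 1.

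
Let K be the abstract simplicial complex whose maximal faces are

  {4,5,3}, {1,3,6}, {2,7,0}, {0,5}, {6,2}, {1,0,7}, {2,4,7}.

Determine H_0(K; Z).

H_0 = Z.

Order the vertices as 0 < 1 < 2 < 3 < 4 < 5 < 6 < 7. Listing each simplex with vertices in this order, K has dimension 2 with simplices:

  0-simplices (8): [0], [1], [2], [3], [4], [5], [6], [7]
  1-simplices (15): [0,1], [0,2], [0,5], [0,7], [1,3], [1,6], [1,7], [2,4], [2,6], [2,7], [3,4], [3,5], [3,6], [4,5], [4,7]
  2-simplices (5): [0,1,7], [0,2,7], [1,3,6], [2,4,7], [3,4,5]

giving chain groups C_0 ≅ Z^8, C_1 ≅ Z^15, C_2 ≅ Z^5.

The boundary map ∂_1: C_1 → C_0 is given by ∂[p,q] = [q] − [p].
The resulting 8×15 matrix has rank 7, and its Smith normal form has invariant factors (1,1,1,1,1,1,1).

∂_2: C_2 → C_1 acts by ∂[p,q,r] = [q,r] − [p,r] + [p,q]. For instance
  ∂[1,3,6] = [3,6] − [1,6] + [1,3],
  ∂[0,1,7] = [1,7] − [0,7] + [0,1].
This gives a 15×5 integer matrix of rank 5; reducing to Smith normal form yields diagonal entries (1,1,1,1,1).

From H_k ≅ ker(∂_k) / im(∂_{k+1}) we obtain:

  H_0: rank C_0 − rank ∂_1 = 8 − 7 = 1, and the invariant factors of ∂_1 are all 1, so H_0 = Z.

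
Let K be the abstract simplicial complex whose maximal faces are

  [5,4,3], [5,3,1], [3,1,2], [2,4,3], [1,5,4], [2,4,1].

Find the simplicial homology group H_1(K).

We work with the vertex ordering 1 < 2 < 3 < 4 < 5. The simplices of K, each written with vertices in increasing order, are:

  0-simplices (5): [1], [2], [3], [4], [5]
  1-simplices (9): [1,2], [1,3], [1,4], [1,5], [2,3], [2,4], [3,4], [3,5], [4,5]
  2-simplices (6): [1,2,3], [1,2,4], [1,3,5], [1,4,5], [2,3,4], [3,4,5]

Hence C_0 ≅ Z^5, C_1 ≅ Z^9, C_2 ≅ Z^6.

Boundary ∂_1: C_1 → C_0 maps an edge to its endpoints' difference, ∂[p,q] = q − p.
This gives a 5×9 integer matrix of rank 4; reducing to Smith normal form yields diagonal entries (1,1,1,1).

The boundary map ∂_2: C_2 → C_1 maps a triangle to the signed sum of its edges. For instance
  ∂[1,2,3] = [2,3] − [1,3] + [1,2],
  ∂[1,4,5] = [4,5] − [1,5] + [1,4].
The resulting 9×6 matrix has rank 5, and its Smith normal form has invariant factors (1,1,1,1,1).

Reading off H_k = ker ∂_k / im ∂_{k+1}:

  H_1: rank ker ∂_1 − rank ∂_2 = (9 − 4) − 5 = 0, and the invariant factors of ∂_2 are all 1, so H_1 = 0.

H_1 = 0.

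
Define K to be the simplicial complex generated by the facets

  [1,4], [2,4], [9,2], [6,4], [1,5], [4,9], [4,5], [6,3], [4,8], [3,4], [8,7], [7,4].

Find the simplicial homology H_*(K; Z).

Fix the vertex order 1 < 2 < 3 < 4 < 5 < 6 < 7 < 8 < 9 and write every simplex with vertices in increasing order. Then dim K = 1 and the simplices of K are:

  0-simplices (9): [1], [2], [3], [4], [5], [6], [7], [8], [9]
  1-simplices (12): [1,4], [1,5], [2,4], [2,9], [3,4], [3,6], [4,5], [4,6], [4,7], [4,8], [4,9], [7,8]

Hence C_0 ≅ Z^9, C_1 ≅ Z^12.

The boundary map ∂_1: C_1 → C_0 is given by ∂[p,q] = [q] − [p]. For instance
  ∂[4,6] = [6] − [4].
As a 9×12 matrix over Z this has rank 8, with invariant factors (1,1,1,1,1,1,1,1).

Now H_k = ker ∂_k / im ∂_{k+1}, so:

  H_0: rank C_0 − rank ∂_1 = 9 − 8 = 1, and the invariant factors of ∂_1 are all 1, so H_0 = Z.
  H_1: rank ker ∂_1 − rank ∂_2 = (12 − 8) − 0 = 4, and there is no ∂_2, so H_1 = Z^4.

As a check, the Euler characteristic is 9 − 12 = -3, which agrees with 1 − 4 = -3.

H_0 = Z,  H_1 = Z^4.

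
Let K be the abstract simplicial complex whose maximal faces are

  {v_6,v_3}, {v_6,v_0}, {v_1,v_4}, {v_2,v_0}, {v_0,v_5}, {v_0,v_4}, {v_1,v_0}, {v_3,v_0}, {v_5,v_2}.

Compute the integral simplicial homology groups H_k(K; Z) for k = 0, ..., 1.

Take the total order v_0 < v_1 < v_2 < v_3 < v_4 < v_5 < v_6 on the vertex set. Then K (dimension 1) consists of the simplices:

  0-simplices (7): [v_0], [v_1], [v_2], [v_3], [v_4], [v_5], [v_6]
  1-simplices (9): [v_0,v_1], [v_0,v_2], [v_0,v_3], [v_0,v_4], [v_0,v_5], [v_0,v_6], [v_1,v_4], [v_2,v_5], [v_3,v_6]

giving chain groups C_0 ≅ Z^7, C_1 ≅ Z^9.

The boundary map ∂_1: C_1 → C_0 maps an edge to its endpoints' difference, ∂[p,q] = q − p.
The 7×9 boundary matrix has rank 6 and Smith normal form diag(1,1,1,1,1,1).

Now H_k = ker ∂_k / im ∂_{k+1}, so:

  H_0: rank C_0 − rank ∂_1 = 7 − 6 = 1, and the invariant factors of ∂_1 are all 1, so H_0 ≅ Z.
  H_1: rank ker ∂_1 − rank ∂_2 = (9 − 6) − 0 = 3, and there is no ∂_2, so H_1 ≅ Z^3.

H_0 = Z,  H_1 = Z^3.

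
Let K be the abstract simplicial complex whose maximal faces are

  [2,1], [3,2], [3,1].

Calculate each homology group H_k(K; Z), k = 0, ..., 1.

H_0 = Z,  H_1 = Z.

Fix the vertex order 1 < 2 < 3 and write every simplex with vertices in increasing order. Then dim K = 1 and the simplices of K are:

  0-simplices (3): [1], [2], [3]
  1-simplices (3): [1,2], [1,3], [2,3]

giving chain groups C_0 ≅ Z^3, C_1 ≅ Z^3.

Boundary ∂_1: C_1 → C_0 is given by ∂[p,q] = [q] − [p].
As a 3×3 matrix over Z this has rank 2, with invariant factors (1,1).

From H_k ≅ ker(∂_k) / im(∂_{k+1}) we obtain:

  H_0: rank C_0 − rank ∂_1 = 3 − 2 = 1, and the invariant factors of ∂_1 are all 1, so H_0 ≅ Z.
  H_1: rank ker ∂_1 − rank ∂_2 = (3 − 2) − 0 = 1, and there is no ∂_2, so H_1 ≅ Z.

(K is a triangulation of the circle S^1.)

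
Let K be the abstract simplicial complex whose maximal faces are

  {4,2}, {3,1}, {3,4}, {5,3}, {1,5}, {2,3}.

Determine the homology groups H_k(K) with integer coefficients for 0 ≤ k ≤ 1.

H_0 ≅ Z,  H_1 ≅ Z^2.

Take the total order 1 < 2 < 3 < 4 < 5 on the vertex set. Then K (dimension 1) consists of the simplices:

  0-simplices (5): [1], [2], [3], [4], [5]
  1-simplices (6): [1,3], [1,5], [2,3], [2,4], [3,4], [3,5]

giving chain groups C_0 ≅ Z^5, C_1 ≅ Z^6.

The boundary map ∂_1: C_1 → C_0 is given by ∂[p,q] = [q] − [p]. For instance
  ∂[3,4] = [4] − [3].
As a 5×6 matrix over Z this has rank 4, with invariant factors (1,1,1,1).

From H_k ≅ ker(∂_k) / im(∂_{k+1}) we obtain:

  H_0: rank C_0 − rank ∂_1 = 5 − 4 = 1, and the invariant factors of ∂_1 are all 1, so H_0 ≅ Z.
  H_1: rank ker ∂_1 − rank ∂_2 = (6 − 4) − 0 = 2, and there is no ∂_2, so H_1 ≅ Z^2.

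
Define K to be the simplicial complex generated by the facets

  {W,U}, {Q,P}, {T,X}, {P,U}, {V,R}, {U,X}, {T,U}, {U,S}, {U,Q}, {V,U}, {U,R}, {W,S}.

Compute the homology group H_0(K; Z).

We work with the vertex ordering P < Q < R < S < T < U < V < W < X. The simplices of K, each written with vertices in increasing order, are:

  0-simplices (9): P, Q, R, S, T, U, V, W, X
  1-simplices (12): PQ, PU, QU, RU, RV, SU, SW, TU, TX, UV, UW, UX

giving chain groups C_0 ≅ Z^9, C_1 ≅ Z^12.

The boundary map ∂_1: C_1 → C_0 maps an edge to its endpoints' difference, ∂[p,q] = q − p.
The resulting 9×12 matrix has rank 8, and its Smith normal form has invariant factors (1,1,1,1,1,1,1,1).

From H_k ≅ ker(∂_k) / im(∂_{k+1}) we obtain:

  H_0: rank C_0 − rank ∂_1 = 9 − 8 = 1, and the invariant factors of ∂_1 are all 1, so H_0 = Z.

H_0 = Z.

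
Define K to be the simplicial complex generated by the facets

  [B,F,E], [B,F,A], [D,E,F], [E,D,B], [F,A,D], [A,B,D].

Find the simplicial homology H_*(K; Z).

H_0 ≅ Z,  H_1 = 0,  H_2 ≅ Z.

K has 5 vertices, 9 edges, 6 triangles.
rank ∂_0 = 0, rank ∂_1 = 4 ⇒ b_0 = 5 − 0 − 4 = 1; all invariant factors of ∂_1 are 1 so no torsion. So H_0 ≅ Z.
rank ∂_1 = 4, rank ∂_2 = 5 ⇒ b_1 = 9 − 4 − 5 = 0; all invariant factors of ∂_2 are 1 so no torsion. So H_1 ≅ 0.
rank ∂_2 = 5, rank ∂_3 = 0 ⇒ b_2 = 6 − 5 − 0 = 1. So H_2 ≅ Z.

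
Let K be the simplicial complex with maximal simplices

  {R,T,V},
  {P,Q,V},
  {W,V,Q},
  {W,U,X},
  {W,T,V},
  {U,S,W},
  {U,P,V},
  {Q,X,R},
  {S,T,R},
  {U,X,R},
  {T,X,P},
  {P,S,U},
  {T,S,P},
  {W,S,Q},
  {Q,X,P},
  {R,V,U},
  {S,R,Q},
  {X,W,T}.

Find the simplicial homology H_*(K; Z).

We work with the vertex ordering P < Q < R < S < T < U < V < W < X. The simplices of K, each written with vertices in increasing order, are:

  0-simplices (9): P, Q, R, S, T, U, V, W, X
  1-simplices (27): PQ, PS, PT, PU, PV, PX, QR, QS, QV, QW, QX, RS, RT, RU, RV, RX, ST, SU, SW, TV, TW, TX, UV, UW, UX, VW, WX
  2-simplices (18): PQV, PQX, PST, PSU, PTX, PUV, QRS, QRX, QSW, QVW, RST, RTV, RUV, RUX, SUW, TVW, TWX, UWX

Hence C_0 ≅ Z^9, C_1 ≅ Z^27, C_2 ≅ Z^18.

∂_1: C_1 → C_0 is given by ∂[p,q] = [q] − [p].
The resulting 9×27 matrix has rank 8, and its Smith normal form has invariant factors (1,1,1,1,1,1,1,1).

∂_2: C_2 → C_1 maps a triangle to the signed sum of its edges. For instance
  ∂RUX = UX − RX + RU,
  ∂RUV = UV − RV + RU.
The 27×18 boundary matrix has rank 17 and Smith normal form diag(1,1,1,1,1,1,1,1,1,1,1,1,1,1,1,1,1).

From H_k ≅ ker(∂_k) / im(∂_{k+1}) we obtain:

  H_0: rank C_0 − rank ∂_1 = 9 − 8 = 1, and the invariant factors of ∂_1 are all 1, so H_0 = Z.
  H_1: rank ker ∂_1 − rank ∂_2 = (27 − 8) − 17 = 2, and the invariant factors of ∂_2 are all 1, so H_1 = Z^2.
  H_2: rank ker ∂_2 − rank ∂_3 = (18 − 17) − 0 = 1, and there is no ∂_3, so H_2 = Z.

As a check, the Euler characteristic is 9 − 27 + 18 = 0, which agrees with 1 − 2 + 1 = 0.

H_0 = Z,  H_1 = Z^2,  H_2 = Z.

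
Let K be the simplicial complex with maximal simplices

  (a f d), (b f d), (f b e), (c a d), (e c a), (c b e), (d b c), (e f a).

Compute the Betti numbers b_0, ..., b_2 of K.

Fix the vertex order a < b < c < d < e < f and write every simplex with vertices in increasing order. Then dim K = 2 and the simplices of K are:

  0-simplices (6): a, b, c, d, e, f
  1-simplices (12): ac, ad, ae, af, bc, bd, be, bf, cd, ce, df, ef
  2-simplices (8): acd, ace, adf, aef, bcd, bce, bdf, bef

giving chain groups C_0 ≅ Z^6, C_1 ≅ Z^12, C_2 ≅ Z^8.

The boundary map ∂_1: C_1 → C_0 is given by ∂[p,q] = [q] − [p].
This gives a 6×12 integer matrix of rank 5; reducing to Smith normal form yields diagonal entries (1,1,1,1,1).

∂_2: C_2 → C_1 acts by ∂[p,q,r] = [q,r] − [p,r] + [p,q]. For instance
  ∂bcd = cd − bd + bc,
  ∂adf = df − af + ad.
As a 12×8 matrix over Z this has rank 7, with invariant factors (1,1,1,1,1,1,1).

From H_k ≅ ker(∂_k) / im(∂_{k+1}) we obtain:

  H_0: rank C_0 − rank ∂_1 = 6 − 5 = 1, and the invariant factors of ∂_1 are all 1, so H_0 = Z.
  H_1: rank ker ∂_1 − rank ∂_2 = (12 − 5) − 7 = 0, and the invariant factors of ∂_2 are all 1, so H_1 = 0.
  H_2: rank ker ∂_2 − rank ∂_3 = (8 − 7) − 0 = 1, and there is no ∂_3, so H_2 = Z.

(K is a triangulation of the 2-sphere S^2.)

Hence the Betti numbers are b_0 = 1, b_1 = 0, b_2 = 1.

b_0 = 1, b_1 = 0, b_2 = 1.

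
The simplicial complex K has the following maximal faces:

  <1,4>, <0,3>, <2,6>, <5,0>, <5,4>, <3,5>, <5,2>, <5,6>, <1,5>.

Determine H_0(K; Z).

H_0 ≅ Z.

We work with the vertex ordering 0 < 1 < 2 < 3 < 4 < 5 < 6. The simplices of K, each written with vertices in increasing order, are:

  0-simplices (7): [0], [1], [2], [3], [4], [5], [6]
  1-simplices (9): [0,3], [0,5], [1,4], [1,5], [2,5], [2,6], [3,5], [4,5], [5,6]

so the chain groups are C_0 ≅ Z^7, C_1 ≅ Z^9.

The boundary map ∂_1: C_1 → C_0 sends each edge [p,q] (with p < q) to q − p.
The 7×9 boundary matrix has rank 6 and Smith normal form diag(1,1,1,1,1,1).

Reading off H_k = ker ∂_k / im ∂_{k+1}:

  H_0: rank C_0 − rank ∂_1 = 7 − 6 = 1, and the invariant factors of ∂_1 are all 1, so H_0 = Z.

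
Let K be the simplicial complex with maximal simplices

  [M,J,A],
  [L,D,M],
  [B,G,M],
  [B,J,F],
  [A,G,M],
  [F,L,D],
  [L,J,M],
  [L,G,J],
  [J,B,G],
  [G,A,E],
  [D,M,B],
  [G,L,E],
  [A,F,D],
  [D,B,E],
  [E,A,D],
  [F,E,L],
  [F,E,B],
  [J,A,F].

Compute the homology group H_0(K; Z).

Order the vertices as A < B < D < E < F < G < J < L < M. Listing each simplex with vertices in this order, K has dimension 2 with simplices:

  0-simplices (9): A, B, D, E, F, G, J, L, M
  1-simplices (27): AD, AE, AF, AG, AJ, AM, BD, BE, BF, BG, BJ, BM, DE, DF, DL, DM, EF, EG, EL, FJ, FL, GJ, GL, GM, JL, JM, LM
  2-simplices (18): ADE, ADF, AEG, AFJ, AGM, AJM, BDE, BDM, BEF, BFJ, BGJ, BGM, DFL, DLM, EFL, EGL, GJL, JLM

so the chain groups are C_0 ≅ Z^9, C_1 ≅ Z^27, C_2 ≅ Z^18.

∂_1: C_1 → C_0 sends each edge [p,q] (with p < q) to q − p.
This gives a 9×27 integer matrix of rank 8; reducing to Smith normal form yields diagonal entries (1,1,1,1,1,1,1,1).

Boundary ∂_2: C_2 → C_1 sends each 2-simplex [p,q,r] to [q,r] − [p,r] + [p,q]. For instance
  ∂EGL = GL − EL + EG,
  ∂GJL = JL − GL + GJ.
As a 27×18 matrix over Z this has rank 18, with invariant factors (1,1,1,1,1,1,1,1,1,1,1,1,1,1,1,1,1,2).

Reading off H_k = ker ∂_k / im ∂_{k+1}:

  H_0: rank C_0 − rank ∂_1 = 9 − 8 = 1, and the invariant factors of ∂_1 are all 1, so H_0 ≅ Z.

(K is a triangulation of the Klein bottle.)

H_0 ≅ Z.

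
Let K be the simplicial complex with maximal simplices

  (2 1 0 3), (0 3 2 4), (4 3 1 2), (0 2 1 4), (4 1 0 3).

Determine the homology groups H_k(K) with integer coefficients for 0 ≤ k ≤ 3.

Order the vertices as 0 < 1 < 2 < 3 < 4. Listing each simplex with vertices in this order, K has dimension 3 with simplices:

  0-simplices (5): [0], [1], [2], [3], [4]
  1-simplices (10): [0,1], [0,2], [0,3], [0,4], [1,2], [1,3], [1,4], [2,3], [2,4], [3,4]
  2-simplices (10): [0,1,2], [0,1,3], [0,1,4], [0,2,3], [0,2,4], [0,3,4], [1,2,3], [1,2,4], [1,3,4], [2,3,4]
  3-simplices (5): [0,1,2,3], [0,1,2,4], [0,1,3,4], [0,2,3,4], [1,2,3,4]

giving chain groups C_0 ≅ Z^5, C_1 ≅ Z^10, C_2 ≅ Z^10, C_3 ≅ Z^5.

The boundary map ∂_1: C_1 → C_0 is given by ∂[p,q] = [q] − [p].
The 5×10 boundary matrix has rank 4 and Smith normal form diag(1,1,1,1).

The boundary map ∂_2: C_2 → C_1 sends each 2-simplex [p,q,r] to [q,r] − [p,r] + [p,q]. For instance
  ∂[2,3,4] = [3,4] − [2,4] + [2,3],
  ∂[0,1,4] = [1,4] − [0,4] + [0,1].
As a 10×10 matrix over Z this has rank 6, with invariant factors (1,1,1,1,1,1).

The boundary map ∂_3: C_3 → C_2 sends each 3-simplex σ to the alternating sum Σ_i (−1)^i (σ with its i-th vertex removed). For instance
  ∂[0,1,2,3] = [1,2,3] − [0,2,3] + [0,1,3] − [0,1,2],
  ∂[0,1,3,4] = [1,3,4] − [0,3,4] + [0,1,4] − [0,1,3].
This gives a 10×5 integer matrix of rank 4; reducing to Smith normal form yields diagonal entries (1,1,1,1).

From H_k ≅ ker(∂_k) / im(∂_{k+1}) we obtain:

  H_0: rank C_0 − rank ∂_1 = 5 − 4 = 1, and the invariant factors of ∂_1 are all 1, so H_0 ≅ Z.
  H_1: rank ker ∂_1 − rank ∂_2 = (10 − 4) − 6 = 0, and the invariant factors of ∂_2 are all 1, so H_1 ≅ 0.
  H_2: rank ker ∂_2 − rank ∂_3 = (10 − 6) − 4 = 0, and the invariant factors of ∂_3 are all 1, so H_2 ≅ 0.
  H_3: rank ker ∂_3 − rank ∂_4 = (5 − 4) − 0 = 1, and there is no ∂_4, so H_3 ≅ Z.

H_0 ≅ Z,  H_1 = 0,  H_2 = 0,  H_3 ≅ Z.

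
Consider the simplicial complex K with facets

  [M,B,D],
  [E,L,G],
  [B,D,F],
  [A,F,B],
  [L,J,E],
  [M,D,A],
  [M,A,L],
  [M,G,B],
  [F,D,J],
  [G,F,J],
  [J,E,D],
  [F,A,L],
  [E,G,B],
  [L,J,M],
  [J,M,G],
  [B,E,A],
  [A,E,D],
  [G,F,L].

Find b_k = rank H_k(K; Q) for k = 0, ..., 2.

Take the total order A < B < D < E < F < G < J < L < M on the vertex set. Then K (dimension 2) consists of the simplices:

  0-simplices (9): A, B, D, E, F, G, J, L, M
  1-simplices (27): AB, AD, AE, AF, AL, AM, BD, BE, BF, BG, BM, DE, DF, DJ, DM, EG, EJ, EL, FG, FJ, FL, GJ, GL, GM, JL, JM, LM
  2-simplices (18): ABE, ABF, ADE, ADM, AFL, ALM, BDF, BDM, BEG, BGM, DEJ, DFJ, EGL, EJL, FGJ, FGL, GJM, JLM

Hence C_0 ≅ Z^9, C_1 ≅ Z^27, C_2 ≅ Z^18.

Boundary ∂_1: C_1 → C_0 is given by ∂[p,q] = [q] − [p]. For instance
  ∂DE = E − D.
The 9×27 boundary matrix has rank 8 and Smith normal form diag(1,1,1,1,1,1,1,1).

∂_2: C_2 → C_1 sends each 2-simplex [p,q,r] to [q,r] − [p,r] + [p,q]. For instance
  ∂BDF = DF − BF + BD,
  ∂ADM = DM − AM + AD.
This gives a 27×18 integer matrix of rank 18; reducing to Smith normal form yields diagonal entries (1,1,1,1,1,1,1,1,1,1,1,1,1,1,1,1,1,2).

Reading off H_k = ker ∂_k / im ∂_{k+1}:

  H_0: rank C_0 − rank ∂_1 = 9 − 8 = 1, and the invariant factors of ∂_1 are all 1, so H_0 = Z.
  H_1: rank ker ∂_1 − rank ∂_2 = (27 − 8) − 18 = 1, and ∂_2 has invariant factor 2 > 1, so H_1 = Z ⊕ Z_2.
  H_2: rank ker ∂_2 − rank ∂_3 = (18 − 18) − 0 = 0, and there is no ∂_3, so H_2 = 0.

Hence the Betti numbers are b_0 = 1, b_1 = 1, b_2 = 0.

b_0 = 1, b_1 = 1, b_2 = 0.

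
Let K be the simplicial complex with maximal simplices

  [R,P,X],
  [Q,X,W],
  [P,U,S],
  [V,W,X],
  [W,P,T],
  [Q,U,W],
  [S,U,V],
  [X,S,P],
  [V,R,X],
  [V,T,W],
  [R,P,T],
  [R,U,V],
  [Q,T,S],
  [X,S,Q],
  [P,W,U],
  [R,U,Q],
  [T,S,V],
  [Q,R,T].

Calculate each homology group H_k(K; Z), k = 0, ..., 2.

H_0 = Z,  H_1 = Z^2,  H_2 = Z.

Take the total order P < Q < R < S < T < U < V < W < X on the vertex set. Then K (dimension 2) consists of the simplices:

  0-simplices (9): P, Q, R, S, T, U, V, W, X
  1-simplices (27): PR, PS, PT, PU, PW, PX, QR, QS, QT, QU, QW, QX, RT, RU, RV, RX, ST, SU, SV, SX, TV, TW, UV, UW, VW, VX, WX
  2-simplices (18): PRT, PRX, PSU, PSX, PTW, PUW, QRT, QRU, QST, QSX, QUW, QWX, RUV, RVX, STV, SUV, TVW, VWX

Hence C_0 ≅ Z^9, C_1 ≅ Z^27, C_2 ≅ Z^18.

∂_1: C_1 → C_0 is given by ∂[p,q] = [q] − [p]. For instance
  ∂RV = V − R.
As a 9×27 matrix over Z this has rank 8, with invariant factors (1,1,1,1,1,1,1,1).

∂_2: C_2 → C_1 maps a triangle to the signed sum of its edges. For instance
  ∂PSU = SU − PU + PS,
  ∂PSX = SX − PX + PS.
The resulting 27×18 matrix has rank 17, and its Smith normal form has invariant factors (1,1,1,1,1,1,1,1,1,1,1,1,1,1,1,1,1).

Reading off H_k = ker ∂_k / im ∂_{k+1}:

  H_0: rank C_0 − rank ∂_1 = 9 − 8 = 1, and the invariant factors of ∂_1 are all 1, so H_0 ≅ Z.
  H_1: rank ker ∂_1 − rank ∂_2 = (27 − 8) − 17 = 2, and the invariant factors of ∂_2 are all 1, so H_1 ≅ Z^2.
  H_2: rank ker ∂_2 − rank ∂_3 = (18 − 17) − 0 = 1, and there is no ∂_3, so H_2 ≅ Z.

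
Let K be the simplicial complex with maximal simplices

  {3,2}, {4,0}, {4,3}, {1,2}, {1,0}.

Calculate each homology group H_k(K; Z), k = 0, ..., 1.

Order the vertices as 0 < 1 < 2 < 3 < 4. Listing each simplex with vertices in this order, K has dimension 1 with simplices:

  0-simplices (5): [0], [1], [2], [3], [4]
  1-simplices (5): [0,1], [0,4], [1,2], [2,3], [3,4]

giving chain groups C_0 ≅ Z^5, C_1 ≅ Z^5.

Boundary ∂_1: C_1 → C_0 is given by ∂[p,q] = [q] − [p]. For instance
  ∂[0,1] = [1] − [0].
The resulting 5×5 matrix has rank 4, and its Smith normal form has invariant factors (1,1,1,1).

Computing H_k = (kernel of ∂_k) / (image of ∂_{k+1}):

  H_0: rank C_0 − rank ∂_1 = 5 − 4 = 1, and the invariant factors of ∂_1 are all 1, so H_0 = Z.
  H_1: rank ker ∂_1 − rank ∂_2 = (5 − 4) − 0 = 1, and there is no ∂_2, so H_1 = Z.

H_0 ≅ Z,  H_1 ≅ Z.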